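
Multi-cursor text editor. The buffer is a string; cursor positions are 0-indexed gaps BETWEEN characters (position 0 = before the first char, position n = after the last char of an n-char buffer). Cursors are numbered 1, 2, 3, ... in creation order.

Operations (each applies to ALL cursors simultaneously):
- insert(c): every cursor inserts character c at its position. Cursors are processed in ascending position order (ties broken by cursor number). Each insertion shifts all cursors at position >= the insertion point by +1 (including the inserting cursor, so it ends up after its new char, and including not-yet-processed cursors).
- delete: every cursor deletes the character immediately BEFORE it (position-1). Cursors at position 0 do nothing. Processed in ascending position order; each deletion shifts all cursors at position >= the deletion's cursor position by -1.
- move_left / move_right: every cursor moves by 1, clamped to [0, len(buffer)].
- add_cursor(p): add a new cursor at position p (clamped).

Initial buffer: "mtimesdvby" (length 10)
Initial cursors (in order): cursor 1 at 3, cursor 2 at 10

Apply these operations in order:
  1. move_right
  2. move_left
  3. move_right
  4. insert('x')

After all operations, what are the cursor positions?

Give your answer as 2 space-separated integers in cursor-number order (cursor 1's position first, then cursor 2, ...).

After op 1 (move_right): buffer="mtimesdvby" (len 10), cursors c1@4 c2@10, authorship ..........
After op 2 (move_left): buffer="mtimesdvby" (len 10), cursors c1@3 c2@9, authorship ..........
After op 3 (move_right): buffer="mtimesdvby" (len 10), cursors c1@4 c2@10, authorship ..........
After op 4 (insert('x')): buffer="mtimxesdvbyx" (len 12), cursors c1@5 c2@12, authorship ....1......2

Answer: 5 12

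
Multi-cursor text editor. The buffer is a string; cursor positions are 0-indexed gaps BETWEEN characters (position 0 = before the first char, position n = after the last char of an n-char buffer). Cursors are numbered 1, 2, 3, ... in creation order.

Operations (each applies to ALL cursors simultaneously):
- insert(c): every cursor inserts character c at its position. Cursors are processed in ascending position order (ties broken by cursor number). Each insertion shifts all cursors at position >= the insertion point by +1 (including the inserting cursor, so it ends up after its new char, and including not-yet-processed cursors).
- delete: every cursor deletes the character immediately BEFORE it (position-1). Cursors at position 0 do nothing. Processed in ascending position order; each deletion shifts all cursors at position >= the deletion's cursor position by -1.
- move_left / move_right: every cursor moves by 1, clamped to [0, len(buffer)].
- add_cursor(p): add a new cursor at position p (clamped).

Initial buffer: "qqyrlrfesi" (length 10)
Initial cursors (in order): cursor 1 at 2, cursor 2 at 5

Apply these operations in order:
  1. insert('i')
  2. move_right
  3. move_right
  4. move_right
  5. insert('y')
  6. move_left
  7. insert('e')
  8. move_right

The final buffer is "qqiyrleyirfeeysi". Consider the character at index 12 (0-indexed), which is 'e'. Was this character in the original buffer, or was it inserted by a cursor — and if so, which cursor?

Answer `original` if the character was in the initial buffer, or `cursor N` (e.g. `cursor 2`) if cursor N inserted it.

Answer: cursor 2

Derivation:
After op 1 (insert('i')): buffer="qqiyrlirfesi" (len 12), cursors c1@3 c2@7, authorship ..1...2.....
After op 2 (move_right): buffer="qqiyrlirfesi" (len 12), cursors c1@4 c2@8, authorship ..1...2.....
After op 3 (move_right): buffer="qqiyrlirfesi" (len 12), cursors c1@5 c2@9, authorship ..1...2.....
After op 4 (move_right): buffer="qqiyrlirfesi" (len 12), cursors c1@6 c2@10, authorship ..1...2.....
After op 5 (insert('y')): buffer="qqiyrlyirfeysi" (len 14), cursors c1@7 c2@12, authorship ..1...12...2..
After op 6 (move_left): buffer="qqiyrlyirfeysi" (len 14), cursors c1@6 c2@11, authorship ..1...12...2..
After op 7 (insert('e')): buffer="qqiyrleyirfeeysi" (len 16), cursors c1@7 c2@13, authorship ..1...112...22..
After op 8 (move_right): buffer="qqiyrleyirfeeysi" (len 16), cursors c1@8 c2@14, authorship ..1...112...22..
Authorship (.=original, N=cursor N): . . 1 . . . 1 1 2 . . . 2 2 . .
Index 12: author = 2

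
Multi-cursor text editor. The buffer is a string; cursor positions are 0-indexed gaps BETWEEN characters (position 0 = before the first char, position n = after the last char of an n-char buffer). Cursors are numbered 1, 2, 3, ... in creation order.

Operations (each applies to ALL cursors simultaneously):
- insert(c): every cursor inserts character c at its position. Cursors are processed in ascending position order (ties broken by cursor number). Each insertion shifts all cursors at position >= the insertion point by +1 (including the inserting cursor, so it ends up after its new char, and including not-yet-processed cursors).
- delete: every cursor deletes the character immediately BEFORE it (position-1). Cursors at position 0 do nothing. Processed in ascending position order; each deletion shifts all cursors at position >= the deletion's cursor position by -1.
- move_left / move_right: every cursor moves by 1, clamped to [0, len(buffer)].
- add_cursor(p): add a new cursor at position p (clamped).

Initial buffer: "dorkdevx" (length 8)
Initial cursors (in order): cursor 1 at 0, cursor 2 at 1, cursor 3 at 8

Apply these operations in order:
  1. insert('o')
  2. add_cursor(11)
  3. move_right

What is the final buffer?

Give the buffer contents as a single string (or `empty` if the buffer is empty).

Answer: odoorkdevxo

Derivation:
After op 1 (insert('o')): buffer="odoorkdevxo" (len 11), cursors c1@1 c2@3 c3@11, authorship 1.2.......3
After op 2 (add_cursor(11)): buffer="odoorkdevxo" (len 11), cursors c1@1 c2@3 c3@11 c4@11, authorship 1.2.......3
After op 3 (move_right): buffer="odoorkdevxo" (len 11), cursors c1@2 c2@4 c3@11 c4@11, authorship 1.2.......3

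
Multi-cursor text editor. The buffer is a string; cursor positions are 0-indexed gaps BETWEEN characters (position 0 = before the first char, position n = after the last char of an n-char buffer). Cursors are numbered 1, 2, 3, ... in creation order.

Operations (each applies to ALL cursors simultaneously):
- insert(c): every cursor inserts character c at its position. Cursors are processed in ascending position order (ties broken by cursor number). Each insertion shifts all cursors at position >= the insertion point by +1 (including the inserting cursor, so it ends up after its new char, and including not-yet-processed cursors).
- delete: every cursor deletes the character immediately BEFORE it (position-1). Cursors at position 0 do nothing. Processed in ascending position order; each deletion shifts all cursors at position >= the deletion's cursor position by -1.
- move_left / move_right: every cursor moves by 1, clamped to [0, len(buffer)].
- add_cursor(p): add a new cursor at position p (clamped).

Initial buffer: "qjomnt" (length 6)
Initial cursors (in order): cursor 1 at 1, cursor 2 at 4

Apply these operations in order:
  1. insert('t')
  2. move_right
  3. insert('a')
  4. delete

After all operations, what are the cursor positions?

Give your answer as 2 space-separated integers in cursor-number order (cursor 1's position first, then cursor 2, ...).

Answer: 3 7

Derivation:
After op 1 (insert('t')): buffer="qtjomtnt" (len 8), cursors c1@2 c2@6, authorship .1...2..
After op 2 (move_right): buffer="qtjomtnt" (len 8), cursors c1@3 c2@7, authorship .1...2..
After op 3 (insert('a')): buffer="qtjaomtnat" (len 10), cursors c1@4 c2@9, authorship .1.1..2.2.
After op 4 (delete): buffer="qtjomtnt" (len 8), cursors c1@3 c2@7, authorship .1...2..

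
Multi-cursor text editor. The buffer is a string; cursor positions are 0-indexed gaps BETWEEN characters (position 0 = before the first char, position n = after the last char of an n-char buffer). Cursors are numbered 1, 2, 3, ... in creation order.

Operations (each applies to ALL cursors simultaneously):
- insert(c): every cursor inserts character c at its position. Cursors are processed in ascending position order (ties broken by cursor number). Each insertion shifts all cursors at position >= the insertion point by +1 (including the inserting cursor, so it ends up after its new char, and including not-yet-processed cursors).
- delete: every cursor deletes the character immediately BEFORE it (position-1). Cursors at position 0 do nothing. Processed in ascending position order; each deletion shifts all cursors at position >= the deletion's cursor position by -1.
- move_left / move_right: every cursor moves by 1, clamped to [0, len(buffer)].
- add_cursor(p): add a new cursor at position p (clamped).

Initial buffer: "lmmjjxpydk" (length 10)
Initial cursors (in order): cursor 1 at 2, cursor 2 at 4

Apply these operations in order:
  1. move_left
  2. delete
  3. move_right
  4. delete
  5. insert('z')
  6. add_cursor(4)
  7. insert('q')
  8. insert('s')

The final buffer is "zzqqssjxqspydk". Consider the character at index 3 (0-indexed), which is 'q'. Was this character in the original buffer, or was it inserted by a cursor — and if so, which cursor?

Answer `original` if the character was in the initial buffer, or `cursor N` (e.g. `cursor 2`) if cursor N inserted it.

After op 1 (move_left): buffer="lmmjjxpydk" (len 10), cursors c1@1 c2@3, authorship ..........
After op 2 (delete): buffer="mjjxpydk" (len 8), cursors c1@0 c2@1, authorship ........
After op 3 (move_right): buffer="mjjxpydk" (len 8), cursors c1@1 c2@2, authorship ........
After op 4 (delete): buffer="jxpydk" (len 6), cursors c1@0 c2@0, authorship ......
After op 5 (insert('z')): buffer="zzjxpydk" (len 8), cursors c1@2 c2@2, authorship 12......
After op 6 (add_cursor(4)): buffer="zzjxpydk" (len 8), cursors c1@2 c2@2 c3@4, authorship 12......
After op 7 (insert('q')): buffer="zzqqjxqpydk" (len 11), cursors c1@4 c2@4 c3@7, authorship 1212..3....
After op 8 (insert('s')): buffer="zzqqssjxqspydk" (len 14), cursors c1@6 c2@6 c3@10, authorship 121212..33....
Authorship (.=original, N=cursor N): 1 2 1 2 1 2 . . 3 3 . . . .
Index 3: author = 2

Answer: cursor 2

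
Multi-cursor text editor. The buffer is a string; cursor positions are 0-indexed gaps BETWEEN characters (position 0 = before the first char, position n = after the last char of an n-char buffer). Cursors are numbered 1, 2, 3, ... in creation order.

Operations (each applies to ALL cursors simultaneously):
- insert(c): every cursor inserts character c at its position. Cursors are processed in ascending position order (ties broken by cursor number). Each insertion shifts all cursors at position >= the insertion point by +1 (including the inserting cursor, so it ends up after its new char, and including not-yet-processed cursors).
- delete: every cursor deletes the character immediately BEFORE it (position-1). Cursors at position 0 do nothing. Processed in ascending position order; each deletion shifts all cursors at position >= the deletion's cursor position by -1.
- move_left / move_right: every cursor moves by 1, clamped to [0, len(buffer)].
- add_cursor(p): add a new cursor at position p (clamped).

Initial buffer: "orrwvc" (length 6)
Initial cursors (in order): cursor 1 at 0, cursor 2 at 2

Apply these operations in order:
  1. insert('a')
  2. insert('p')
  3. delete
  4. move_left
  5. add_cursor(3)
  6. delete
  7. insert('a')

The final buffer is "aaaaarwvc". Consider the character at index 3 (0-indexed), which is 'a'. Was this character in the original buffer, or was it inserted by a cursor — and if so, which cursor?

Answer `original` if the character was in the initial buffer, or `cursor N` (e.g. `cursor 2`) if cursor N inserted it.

Answer: cursor 3

Derivation:
After op 1 (insert('a')): buffer="aorarwvc" (len 8), cursors c1@1 c2@4, authorship 1..2....
After op 2 (insert('p')): buffer="aporaprwvc" (len 10), cursors c1@2 c2@6, authorship 11..22....
After op 3 (delete): buffer="aorarwvc" (len 8), cursors c1@1 c2@4, authorship 1..2....
After op 4 (move_left): buffer="aorarwvc" (len 8), cursors c1@0 c2@3, authorship 1..2....
After op 5 (add_cursor(3)): buffer="aorarwvc" (len 8), cursors c1@0 c2@3 c3@3, authorship 1..2....
After op 6 (delete): buffer="aarwvc" (len 6), cursors c1@0 c2@1 c3@1, authorship 12....
After op 7 (insert('a')): buffer="aaaaarwvc" (len 9), cursors c1@1 c2@4 c3@4, authorship 11232....
Authorship (.=original, N=cursor N): 1 1 2 3 2 . . . .
Index 3: author = 3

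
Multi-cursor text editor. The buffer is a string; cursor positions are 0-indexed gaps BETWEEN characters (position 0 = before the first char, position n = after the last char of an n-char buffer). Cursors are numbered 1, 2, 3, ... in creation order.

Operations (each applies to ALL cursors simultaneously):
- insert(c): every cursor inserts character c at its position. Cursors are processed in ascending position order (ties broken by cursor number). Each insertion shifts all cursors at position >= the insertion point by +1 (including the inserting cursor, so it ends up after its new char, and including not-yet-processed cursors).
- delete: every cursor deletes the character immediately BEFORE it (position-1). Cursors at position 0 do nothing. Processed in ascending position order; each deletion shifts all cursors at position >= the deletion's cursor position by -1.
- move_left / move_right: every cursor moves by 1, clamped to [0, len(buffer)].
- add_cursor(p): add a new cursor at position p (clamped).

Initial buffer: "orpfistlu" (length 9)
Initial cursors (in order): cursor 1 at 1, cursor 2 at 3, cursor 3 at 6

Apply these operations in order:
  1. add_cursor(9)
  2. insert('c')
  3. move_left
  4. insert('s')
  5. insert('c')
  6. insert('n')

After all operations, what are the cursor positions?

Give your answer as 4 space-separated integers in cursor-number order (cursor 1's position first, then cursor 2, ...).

Answer: 4 10 17 24

Derivation:
After op 1 (add_cursor(9)): buffer="orpfistlu" (len 9), cursors c1@1 c2@3 c3@6 c4@9, authorship .........
After op 2 (insert('c')): buffer="ocrpcfisctluc" (len 13), cursors c1@2 c2@5 c3@9 c4@13, authorship .1..2...3...4
After op 3 (move_left): buffer="ocrpcfisctluc" (len 13), cursors c1@1 c2@4 c3@8 c4@12, authorship .1..2...3...4
After op 4 (insert('s')): buffer="oscrpscfissctlusc" (len 17), cursors c1@2 c2@6 c3@11 c4@16, authorship .11..22...33...44
After op 5 (insert('c')): buffer="osccrpsccfisscctluscc" (len 21), cursors c1@3 c2@8 c3@14 c4@20, authorship .111..222...333...444
After op 6 (insert('n')): buffer="oscncrpscncfisscnctluscnc" (len 25), cursors c1@4 c2@10 c3@17 c4@24, authorship .1111..2222...3333...4444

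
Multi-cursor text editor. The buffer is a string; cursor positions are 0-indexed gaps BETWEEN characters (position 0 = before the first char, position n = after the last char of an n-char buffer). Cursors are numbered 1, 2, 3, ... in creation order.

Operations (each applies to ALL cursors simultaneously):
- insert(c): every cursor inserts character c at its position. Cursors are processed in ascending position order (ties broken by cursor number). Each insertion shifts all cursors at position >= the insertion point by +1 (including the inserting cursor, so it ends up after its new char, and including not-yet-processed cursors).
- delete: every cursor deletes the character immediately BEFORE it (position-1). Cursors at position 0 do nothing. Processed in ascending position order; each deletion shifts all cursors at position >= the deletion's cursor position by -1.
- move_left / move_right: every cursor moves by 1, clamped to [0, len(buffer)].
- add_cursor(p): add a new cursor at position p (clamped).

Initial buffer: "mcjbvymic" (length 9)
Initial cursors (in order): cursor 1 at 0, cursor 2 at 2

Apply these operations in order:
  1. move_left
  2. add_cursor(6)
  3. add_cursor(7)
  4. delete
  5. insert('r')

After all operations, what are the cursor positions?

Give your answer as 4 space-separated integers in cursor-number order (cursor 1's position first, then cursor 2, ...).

After op 1 (move_left): buffer="mcjbvymic" (len 9), cursors c1@0 c2@1, authorship .........
After op 2 (add_cursor(6)): buffer="mcjbvymic" (len 9), cursors c1@0 c2@1 c3@6, authorship .........
After op 3 (add_cursor(7)): buffer="mcjbvymic" (len 9), cursors c1@0 c2@1 c3@6 c4@7, authorship .........
After op 4 (delete): buffer="cjbvic" (len 6), cursors c1@0 c2@0 c3@4 c4@4, authorship ......
After op 5 (insert('r')): buffer="rrcjbvrric" (len 10), cursors c1@2 c2@2 c3@8 c4@8, authorship 12....34..

Answer: 2 2 8 8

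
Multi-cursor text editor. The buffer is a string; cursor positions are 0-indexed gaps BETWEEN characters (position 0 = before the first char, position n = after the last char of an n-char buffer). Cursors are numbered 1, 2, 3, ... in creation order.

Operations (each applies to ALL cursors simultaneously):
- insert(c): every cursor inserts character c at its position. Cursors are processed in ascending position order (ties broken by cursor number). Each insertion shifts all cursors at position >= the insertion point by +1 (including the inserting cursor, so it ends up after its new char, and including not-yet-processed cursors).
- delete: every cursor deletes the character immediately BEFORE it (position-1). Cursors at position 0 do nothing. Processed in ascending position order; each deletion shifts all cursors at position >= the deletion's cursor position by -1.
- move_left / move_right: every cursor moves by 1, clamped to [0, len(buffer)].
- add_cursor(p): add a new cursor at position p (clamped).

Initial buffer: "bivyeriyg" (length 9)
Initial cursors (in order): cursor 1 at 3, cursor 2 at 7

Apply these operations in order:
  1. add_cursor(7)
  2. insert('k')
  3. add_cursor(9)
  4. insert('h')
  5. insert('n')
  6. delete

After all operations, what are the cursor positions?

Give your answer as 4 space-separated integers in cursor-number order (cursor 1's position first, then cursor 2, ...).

Answer: 5 14 14 11

Derivation:
After op 1 (add_cursor(7)): buffer="bivyeriyg" (len 9), cursors c1@3 c2@7 c3@7, authorship .........
After op 2 (insert('k')): buffer="bivkyerikkyg" (len 12), cursors c1@4 c2@10 c3@10, authorship ...1....23..
After op 3 (add_cursor(9)): buffer="bivkyerikkyg" (len 12), cursors c1@4 c4@9 c2@10 c3@10, authorship ...1....23..
After op 4 (insert('h')): buffer="bivkhyerikhkhhyg" (len 16), cursors c1@5 c4@11 c2@14 c3@14, authorship ...11....24323..
After op 5 (insert('n')): buffer="bivkhnyerikhnkhhnnyg" (len 20), cursors c1@6 c4@13 c2@18 c3@18, authorship ...111....24432323..
After op 6 (delete): buffer="bivkhyerikhkhhyg" (len 16), cursors c1@5 c4@11 c2@14 c3@14, authorship ...11....24323..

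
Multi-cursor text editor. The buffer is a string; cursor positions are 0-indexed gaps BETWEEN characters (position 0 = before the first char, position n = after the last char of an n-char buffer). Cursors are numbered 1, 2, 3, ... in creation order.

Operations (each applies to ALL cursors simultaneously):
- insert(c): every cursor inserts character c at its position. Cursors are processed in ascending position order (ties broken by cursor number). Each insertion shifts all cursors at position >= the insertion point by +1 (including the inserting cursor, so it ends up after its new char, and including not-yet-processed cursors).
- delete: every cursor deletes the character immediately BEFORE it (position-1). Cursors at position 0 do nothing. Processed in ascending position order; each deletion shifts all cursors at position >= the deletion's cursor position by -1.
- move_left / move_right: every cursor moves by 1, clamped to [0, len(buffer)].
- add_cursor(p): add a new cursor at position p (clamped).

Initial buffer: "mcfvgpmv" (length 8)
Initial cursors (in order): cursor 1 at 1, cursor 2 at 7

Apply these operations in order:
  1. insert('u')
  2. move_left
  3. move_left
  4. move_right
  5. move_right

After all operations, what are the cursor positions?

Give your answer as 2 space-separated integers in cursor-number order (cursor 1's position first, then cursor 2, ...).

After op 1 (insert('u')): buffer="mucfvgpmuv" (len 10), cursors c1@2 c2@9, authorship .1......2.
After op 2 (move_left): buffer="mucfvgpmuv" (len 10), cursors c1@1 c2@8, authorship .1......2.
After op 3 (move_left): buffer="mucfvgpmuv" (len 10), cursors c1@0 c2@7, authorship .1......2.
After op 4 (move_right): buffer="mucfvgpmuv" (len 10), cursors c1@1 c2@8, authorship .1......2.
After op 5 (move_right): buffer="mucfvgpmuv" (len 10), cursors c1@2 c2@9, authorship .1......2.

Answer: 2 9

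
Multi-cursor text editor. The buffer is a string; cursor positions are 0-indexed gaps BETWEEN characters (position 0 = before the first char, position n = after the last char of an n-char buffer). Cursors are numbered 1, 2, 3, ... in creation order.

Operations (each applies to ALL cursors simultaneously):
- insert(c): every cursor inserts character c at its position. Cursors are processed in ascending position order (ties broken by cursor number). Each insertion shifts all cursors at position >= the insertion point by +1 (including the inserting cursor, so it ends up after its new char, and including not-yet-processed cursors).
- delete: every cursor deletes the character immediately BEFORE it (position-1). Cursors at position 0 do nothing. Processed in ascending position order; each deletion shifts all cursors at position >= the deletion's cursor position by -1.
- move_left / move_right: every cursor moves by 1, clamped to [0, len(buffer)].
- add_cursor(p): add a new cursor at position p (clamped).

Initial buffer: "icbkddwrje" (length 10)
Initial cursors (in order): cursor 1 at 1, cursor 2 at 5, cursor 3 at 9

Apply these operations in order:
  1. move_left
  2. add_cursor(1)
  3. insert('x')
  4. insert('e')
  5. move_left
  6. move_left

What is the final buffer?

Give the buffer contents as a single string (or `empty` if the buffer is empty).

Answer: xeixecbkxeddwrxeje

Derivation:
After op 1 (move_left): buffer="icbkddwrje" (len 10), cursors c1@0 c2@4 c3@8, authorship ..........
After op 2 (add_cursor(1)): buffer="icbkddwrje" (len 10), cursors c1@0 c4@1 c2@4 c3@8, authorship ..........
After op 3 (insert('x')): buffer="xixcbkxddwrxje" (len 14), cursors c1@1 c4@3 c2@7 c3@12, authorship 1.4...2....3..
After op 4 (insert('e')): buffer="xeixecbkxeddwrxeje" (len 18), cursors c1@2 c4@5 c2@10 c3@16, authorship 11.44...22....33..
After op 5 (move_left): buffer="xeixecbkxeddwrxeje" (len 18), cursors c1@1 c4@4 c2@9 c3@15, authorship 11.44...22....33..
After op 6 (move_left): buffer="xeixecbkxeddwrxeje" (len 18), cursors c1@0 c4@3 c2@8 c3@14, authorship 11.44...22....33..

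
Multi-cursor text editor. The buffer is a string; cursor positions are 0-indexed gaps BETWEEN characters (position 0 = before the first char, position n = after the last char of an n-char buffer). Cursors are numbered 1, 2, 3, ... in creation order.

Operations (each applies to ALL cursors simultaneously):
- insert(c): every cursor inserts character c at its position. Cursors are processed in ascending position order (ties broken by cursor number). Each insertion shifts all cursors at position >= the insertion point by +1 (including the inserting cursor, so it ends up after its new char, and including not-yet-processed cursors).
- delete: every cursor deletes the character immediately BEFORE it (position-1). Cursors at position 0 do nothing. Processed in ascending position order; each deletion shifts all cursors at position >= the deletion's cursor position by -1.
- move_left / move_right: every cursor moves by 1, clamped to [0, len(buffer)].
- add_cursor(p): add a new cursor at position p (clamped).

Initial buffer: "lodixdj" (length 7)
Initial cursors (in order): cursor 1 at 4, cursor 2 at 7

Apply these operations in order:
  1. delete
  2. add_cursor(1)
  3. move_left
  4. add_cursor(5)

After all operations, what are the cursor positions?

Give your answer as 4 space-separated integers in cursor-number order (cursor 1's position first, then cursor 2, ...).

Answer: 2 4 0 5

Derivation:
After op 1 (delete): buffer="lodxd" (len 5), cursors c1@3 c2@5, authorship .....
After op 2 (add_cursor(1)): buffer="lodxd" (len 5), cursors c3@1 c1@3 c2@5, authorship .....
After op 3 (move_left): buffer="lodxd" (len 5), cursors c3@0 c1@2 c2@4, authorship .....
After op 4 (add_cursor(5)): buffer="lodxd" (len 5), cursors c3@0 c1@2 c2@4 c4@5, authorship .....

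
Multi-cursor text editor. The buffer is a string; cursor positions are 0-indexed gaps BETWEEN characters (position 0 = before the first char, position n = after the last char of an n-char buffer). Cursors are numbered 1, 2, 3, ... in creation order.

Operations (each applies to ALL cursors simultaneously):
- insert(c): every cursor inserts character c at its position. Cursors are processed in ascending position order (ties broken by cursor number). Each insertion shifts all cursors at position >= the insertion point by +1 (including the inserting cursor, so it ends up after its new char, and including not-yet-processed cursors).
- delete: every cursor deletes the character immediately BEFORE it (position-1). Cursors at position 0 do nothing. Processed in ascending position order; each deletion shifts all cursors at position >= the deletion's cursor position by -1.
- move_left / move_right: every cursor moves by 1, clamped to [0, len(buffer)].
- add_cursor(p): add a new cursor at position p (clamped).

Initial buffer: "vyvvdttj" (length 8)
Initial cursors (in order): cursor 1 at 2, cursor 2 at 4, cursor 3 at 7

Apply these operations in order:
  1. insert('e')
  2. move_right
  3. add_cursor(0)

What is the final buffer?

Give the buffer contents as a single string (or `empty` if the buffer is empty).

After op 1 (insert('e')): buffer="vyevvedttej" (len 11), cursors c1@3 c2@6 c3@10, authorship ..1..2...3.
After op 2 (move_right): buffer="vyevvedttej" (len 11), cursors c1@4 c2@7 c3@11, authorship ..1..2...3.
After op 3 (add_cursor(0)): buffer="vyevvedttej" (len 11), cursors c4@0 c1@4 c2@7 c3@11, authorship ..1..2...3.

Answer: vyevvedttej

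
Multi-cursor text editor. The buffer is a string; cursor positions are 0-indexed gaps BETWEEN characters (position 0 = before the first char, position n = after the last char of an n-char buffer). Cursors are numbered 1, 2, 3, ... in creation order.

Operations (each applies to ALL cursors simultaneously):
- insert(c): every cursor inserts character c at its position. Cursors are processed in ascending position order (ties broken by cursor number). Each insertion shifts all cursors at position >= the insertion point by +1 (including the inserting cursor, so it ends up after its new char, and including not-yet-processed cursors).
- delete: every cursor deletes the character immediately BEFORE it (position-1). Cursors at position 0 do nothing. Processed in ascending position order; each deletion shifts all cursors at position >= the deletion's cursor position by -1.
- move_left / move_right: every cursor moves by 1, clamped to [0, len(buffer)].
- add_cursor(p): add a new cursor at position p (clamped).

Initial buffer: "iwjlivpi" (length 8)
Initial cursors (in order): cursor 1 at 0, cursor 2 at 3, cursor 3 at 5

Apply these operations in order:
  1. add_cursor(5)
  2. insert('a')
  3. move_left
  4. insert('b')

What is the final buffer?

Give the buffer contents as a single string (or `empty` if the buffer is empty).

After op 1 (add_cursor(5)): buffer="iwjlivpi" (len 8), cursors c1@0 c2@3 c3@5 c4@5, authorship ........
After op 2 (insert('a')): buffer="aiwjaliaavpi" (len 12), cursors c1@1 c2@5 c3@9 c4@9, authorship 1...2..34...
After op 3 (move_left): buffer="aiwjaliaavpi" (len 12), cursors c1@0 c2@4 c3@8 c4@8, authorship 1...2..34...
After op 4 (insert('b')): buffer="baiwjbaliabbavpi" (len 16), cursors c1@1 c2@6 c3@12 c4@12, authorship 11...22..3344...

Answer: baiwjbaliabbavpi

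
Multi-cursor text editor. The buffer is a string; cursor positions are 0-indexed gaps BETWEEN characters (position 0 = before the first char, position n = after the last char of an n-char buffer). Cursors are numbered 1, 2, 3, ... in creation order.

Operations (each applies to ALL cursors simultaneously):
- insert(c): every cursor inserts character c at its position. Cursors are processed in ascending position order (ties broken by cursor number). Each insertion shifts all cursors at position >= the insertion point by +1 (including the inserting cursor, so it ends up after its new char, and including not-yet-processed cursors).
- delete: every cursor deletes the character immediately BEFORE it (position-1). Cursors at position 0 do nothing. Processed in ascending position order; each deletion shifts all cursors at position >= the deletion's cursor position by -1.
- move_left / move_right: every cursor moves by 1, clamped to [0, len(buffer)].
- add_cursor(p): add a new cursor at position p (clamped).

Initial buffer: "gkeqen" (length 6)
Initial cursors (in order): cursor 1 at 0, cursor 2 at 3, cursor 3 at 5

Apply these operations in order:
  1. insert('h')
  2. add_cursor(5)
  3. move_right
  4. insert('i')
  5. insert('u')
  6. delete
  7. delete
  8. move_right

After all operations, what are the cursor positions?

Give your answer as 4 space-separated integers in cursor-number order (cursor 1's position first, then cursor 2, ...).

After op 1 (insert('h')): buffer="hgkehqehn" (len 9), cursors c1@1 c2@5 c3@8, authorship 1...2..3.
After op 2 (add_cursor(5)): buffer="hgkehqehn" (len 9), cursors c1@1 c2@5 c4@5 c3@8, authorship 1...2..3.
After op 3 (move_right): buffer="hgkehqehn" (len 9), cursors c1@2 c2@6 c4@6 c3@9, authorship 1...2..3.
After op 4 (insert('i')): buffer="hgikehqiiehni" (len 13), cursors c1@3 c2@9 c4@9 c3@13, authorship 1.1..2.24.3.3
After op 5 (insert('u')): buffer="hgiukehqiiuuehniu" (len 17), cursors c1@4 c2@12 c4@12 c3@17, authorship 1.11..2.2424.3.33
After op 6 (delete): buffer="hgikehqiiehni" (len 13), cursors c1@3 c2@9 c4@9 c3@13, authorship 1.1..2.24.3.3
After op 7 (delete): buffer="hgkehqehn" (len 9), cursors c1@2 c2@6 c4@6 c3@9, authorship 1...2..3.
After op 8 (move_right): buffer="hgkehqehn" (len 9), cursors c1@3 c2@7 c4@7 c3@9, authorship 1...2..3.

Answer: 3 7 9 7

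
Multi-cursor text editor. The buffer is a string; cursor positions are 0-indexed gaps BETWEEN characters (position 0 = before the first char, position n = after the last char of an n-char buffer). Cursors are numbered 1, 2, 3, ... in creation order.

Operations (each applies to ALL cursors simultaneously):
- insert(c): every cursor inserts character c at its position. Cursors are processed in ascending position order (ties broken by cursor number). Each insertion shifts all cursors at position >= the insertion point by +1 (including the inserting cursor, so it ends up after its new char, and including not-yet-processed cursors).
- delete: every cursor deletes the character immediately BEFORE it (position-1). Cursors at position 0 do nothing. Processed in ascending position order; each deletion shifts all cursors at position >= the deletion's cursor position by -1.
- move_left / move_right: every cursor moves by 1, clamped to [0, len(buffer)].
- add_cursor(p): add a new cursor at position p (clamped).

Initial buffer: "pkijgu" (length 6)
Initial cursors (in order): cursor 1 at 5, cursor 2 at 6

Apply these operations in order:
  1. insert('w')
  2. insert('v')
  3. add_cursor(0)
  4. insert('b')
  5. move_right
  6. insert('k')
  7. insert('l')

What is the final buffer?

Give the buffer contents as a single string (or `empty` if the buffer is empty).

After op 1 (insert('w')): buffer="pkijgwuw" (len 8), cursors c1@6 c2@8, authorship .....1.2
After op 2 (insert('v')): buffer="pkijgwvuwv" (len 10), cursors c1@7 c2@10, authorship .....11.22
After op 3 (add_cursor(0)): buffer="pkijgwvuwv" (len 10), cursors c3@0 c1@7 c2@10, authorship .....11.22
After op 4 (insert('b')): buffer="bpkijgwvbuwvb" (len 13), cursors c3@1 c1@9 c2@13, authorship 3.....111.222
After op 5 (move_right): buffer="bpkijgwvbuwvb" (len 13), cursors c3@2 c1@10 c2@13, authorship 3.....111.222
After op 6 (insert('k')): buffer="bpkkijgwvbukwvbk" (len 16), cursors c3@3 c1@12 c2@16, authorship 3.3....111.12222
After op 7 (insert('l')): buffer="bpklkijgwvbuklwvbkl" (len 19), cursors c3@4 c1@14 c2@19, authorship 3.33....111.1122222

Answer: bpklkijgwvbuklwvbkl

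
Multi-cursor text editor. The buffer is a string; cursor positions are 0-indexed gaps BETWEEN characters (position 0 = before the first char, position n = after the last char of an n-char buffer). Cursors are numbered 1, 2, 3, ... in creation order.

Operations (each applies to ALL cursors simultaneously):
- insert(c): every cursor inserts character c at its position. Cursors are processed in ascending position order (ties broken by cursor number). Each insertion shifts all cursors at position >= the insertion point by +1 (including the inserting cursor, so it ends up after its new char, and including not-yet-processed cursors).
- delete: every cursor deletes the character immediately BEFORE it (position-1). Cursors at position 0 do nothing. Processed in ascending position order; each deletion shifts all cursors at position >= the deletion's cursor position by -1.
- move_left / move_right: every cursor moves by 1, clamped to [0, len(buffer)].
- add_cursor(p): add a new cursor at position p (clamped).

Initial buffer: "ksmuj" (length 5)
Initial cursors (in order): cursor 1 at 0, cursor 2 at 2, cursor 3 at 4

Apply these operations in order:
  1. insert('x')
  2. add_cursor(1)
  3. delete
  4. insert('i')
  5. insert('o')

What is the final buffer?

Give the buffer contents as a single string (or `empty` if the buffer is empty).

Answer: iiooksiomuioj

Derivation:
After op 1 (insert('x')): buffer="xksxmuxj" (len 8), cursors c1@1 c2@4 c3@7, authorship 1..2..3.
After op 2 (add_cursor(1)): buffer="xksxmuxj" (len 8), cursors c1@1 c4@1 c2@4 c3@7, authorship 1..2..3.
After op 3 (delete): buffer="ksmuj" (len 5), cursors c1@0 c4@0 c2@2 c3@4, authorship .....
After op 4 (insert('i')): buffer="iiksimuij" (len 9), cursors c1@2 c4@2 c2@5 c3@8, authorship 14..2..3.
After op 5 (insert('o')): buffer="iiooksiomuioj" (len 13), cursors c1@4 c4@4 c2@8 c3@12, authorship 1414..22..33.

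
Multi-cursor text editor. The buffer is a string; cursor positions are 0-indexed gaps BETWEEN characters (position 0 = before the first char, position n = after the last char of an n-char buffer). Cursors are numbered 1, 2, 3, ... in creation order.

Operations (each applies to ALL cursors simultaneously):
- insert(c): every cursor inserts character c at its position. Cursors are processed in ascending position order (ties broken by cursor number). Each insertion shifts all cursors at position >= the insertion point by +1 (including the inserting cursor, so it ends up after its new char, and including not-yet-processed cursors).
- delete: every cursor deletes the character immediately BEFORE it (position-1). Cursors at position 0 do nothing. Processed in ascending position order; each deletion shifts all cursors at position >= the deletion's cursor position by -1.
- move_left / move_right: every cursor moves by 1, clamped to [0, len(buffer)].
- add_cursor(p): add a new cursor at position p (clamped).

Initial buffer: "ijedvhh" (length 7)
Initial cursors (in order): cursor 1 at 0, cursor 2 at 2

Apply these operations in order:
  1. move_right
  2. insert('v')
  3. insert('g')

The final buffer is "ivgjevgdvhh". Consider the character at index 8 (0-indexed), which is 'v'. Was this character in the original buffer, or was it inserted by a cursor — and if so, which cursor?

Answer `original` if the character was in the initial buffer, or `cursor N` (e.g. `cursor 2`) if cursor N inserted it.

Answer: original

Derivation:
After op 1 (move_right): buffer="ijedvhh" (len 7), cursors c1@1 c2@3, authorship .......
After op 2 (insert('v')): buffer="ivjevdvhh" (len 9), cursors c1@2 c2@5, authorship .1..2....
After op 3 (insert('g')): buffer="ivgjevgdvhh" (len 11), cursors c1@3 c2@7, authorship .11..22....
Authorship (.=original, N=cursor N): . 1 1 . . 2 2 . . . .
Index 8: author = original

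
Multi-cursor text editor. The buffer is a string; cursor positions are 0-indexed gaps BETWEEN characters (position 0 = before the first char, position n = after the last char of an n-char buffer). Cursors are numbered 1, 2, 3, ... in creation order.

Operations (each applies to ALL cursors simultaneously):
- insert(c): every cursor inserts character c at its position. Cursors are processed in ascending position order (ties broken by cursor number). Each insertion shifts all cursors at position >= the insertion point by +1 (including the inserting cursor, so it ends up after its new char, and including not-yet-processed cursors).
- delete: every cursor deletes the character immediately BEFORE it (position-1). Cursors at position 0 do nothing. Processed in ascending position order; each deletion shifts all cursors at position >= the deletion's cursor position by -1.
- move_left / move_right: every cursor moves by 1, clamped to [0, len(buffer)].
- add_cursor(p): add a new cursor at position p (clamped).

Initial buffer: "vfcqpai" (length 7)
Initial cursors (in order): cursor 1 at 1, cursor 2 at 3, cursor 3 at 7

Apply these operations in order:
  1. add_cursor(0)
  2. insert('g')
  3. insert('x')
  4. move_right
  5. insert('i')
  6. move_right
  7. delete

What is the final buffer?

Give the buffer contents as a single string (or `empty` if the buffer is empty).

After op 1 (add_cursor(0)): buffer="vfcqpai" (len 7), cursors c4@0 c1@1 c2@3 c3@7, authorship .......
After op 2 (insert('g')): buffer="gvgfcgqpaig" (len 11), cursors c4@1 c1@3 c2@6 c3@11, authorship 4.1..2....3
After op 3 (insert('x')): buffer="gxvgxfcgxqpaigx" (len 15), cursors c4@2 c1@5 c2@9 c3@15, authorship 44.11..22....33
After op 4 (move_right): buffer="gxvgxfcgxqpaigx" (len 15), cursors c4@3 c1@6 c2@10 c3@15, authorship 44.11..22....33
After op 5 (insert('i')): buffer="gxvigxficgxqipaigxi" (len 19), cursors c4@4 c1@8 c2@13 c3@19, authorship 44.411.1.22.2...333
After op 6 (move_right): buffer="gxvigxficgxqipaigxi" (len 19), cursors c4@5 c1@9 c2@14 c3@19, authorship 44.411.1.22.2...333
After op 7 (delete): buffer="gxvixfigxqiaigx" (len 15), cursors c4@4 c1@7 c2@11 c3@15, authorship 44.41.122.2..33

Answer: gxvixfigxqiaigx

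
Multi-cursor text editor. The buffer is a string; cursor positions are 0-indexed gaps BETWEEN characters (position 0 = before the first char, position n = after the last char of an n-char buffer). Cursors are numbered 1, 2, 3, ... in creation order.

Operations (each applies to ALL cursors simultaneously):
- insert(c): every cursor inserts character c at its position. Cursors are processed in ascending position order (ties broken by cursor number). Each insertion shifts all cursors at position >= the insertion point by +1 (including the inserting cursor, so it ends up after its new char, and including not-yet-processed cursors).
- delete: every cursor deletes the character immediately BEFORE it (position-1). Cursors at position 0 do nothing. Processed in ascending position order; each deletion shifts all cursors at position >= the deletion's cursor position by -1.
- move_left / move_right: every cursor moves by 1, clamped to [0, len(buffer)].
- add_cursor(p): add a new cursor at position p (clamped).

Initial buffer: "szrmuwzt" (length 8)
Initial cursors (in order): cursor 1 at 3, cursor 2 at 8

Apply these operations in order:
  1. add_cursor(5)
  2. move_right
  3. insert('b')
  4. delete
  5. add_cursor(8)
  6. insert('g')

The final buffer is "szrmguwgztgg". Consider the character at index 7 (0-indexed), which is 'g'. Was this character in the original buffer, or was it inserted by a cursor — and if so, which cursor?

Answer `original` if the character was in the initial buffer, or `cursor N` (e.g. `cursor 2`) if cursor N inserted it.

Answer: cursor 3

Derivation:
After op 1 (add_cursor(5)): buffer="szrmuwzt" (len 8), cursors c1@3 c3@5 c2@8, authorship ........
After op 2 (move_right): buffer="szrmuwzt" (len 8), cursors c1@4 c3@6 c2@8, authorship ........
After op 3 (insert('b')): buffer="szrmbuwbztb" (len 11), cursors c1@5 c3@8 c2@11, authorship ....1..3..2
After op 4 (delete): buffer="szrmuwzt" (len 8), cursors c1@4 c3@6 c2@8, authorship ........
After op 5 (add_cursor(8)): buffer="szrmuwzt" (len 8), cursors c1@4 c3@6 c2@8 c4@8, authorship ........
After op 6 (insert('g')): buffer="szrmguwgztgg" (len 12), cursors c1@5 c3@8 c2@12 c4@12, authorship ....1..3..24
Authorship (.=original, N=cursor N): . . . . 1 . . 3 . . 2 4
Index 7: author = 3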